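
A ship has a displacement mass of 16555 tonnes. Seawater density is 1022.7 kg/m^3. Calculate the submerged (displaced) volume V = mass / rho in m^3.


Formula: V = mass / rho
Step 1 — convert tonnes to kg: 16555 t * 1000 = 16555000 kg
Step 2 — V = 16555000 / 1022.7 ≈ 16188 m^3 (5 s.f.)

16188 m^3


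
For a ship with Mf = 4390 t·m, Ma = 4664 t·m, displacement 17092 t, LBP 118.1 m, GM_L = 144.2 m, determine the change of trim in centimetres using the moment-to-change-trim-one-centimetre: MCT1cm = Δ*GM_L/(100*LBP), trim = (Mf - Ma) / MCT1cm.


Formula: net trimming moment = Mf - Ma; MCT1cm = Δ*GM_L/(100*LBP); trim = net moment / MCT1cm
Step 1 — net trimming moment = 4390 - 4664 = -274 t·m
Step 2 — MCT1cm = 17092 * 144.2 / (100 * 118.1) = 208.6932 t·m/cm
Step 3 — trim = -274 / 208.6932 ≈ -1.3129 cm (5 s.f.)

-1.3129 cm


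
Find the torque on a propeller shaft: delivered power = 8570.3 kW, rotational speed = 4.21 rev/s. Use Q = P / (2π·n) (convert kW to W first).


Formula: Q = P_W / (2 * pi * n)
Step 1 — P_W = 8570.3 kW * 1000 = 8570300.0 W
Step 2 — 2 * pi * n = 2 * pi * 4.21 = 26.45221
Step 3 — Q = 8570300.0 / 26.45221 ≈ 323990 N·m (5 s.f.)

323990 N·m


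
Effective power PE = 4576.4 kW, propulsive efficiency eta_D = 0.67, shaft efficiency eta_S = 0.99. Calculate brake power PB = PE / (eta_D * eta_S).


Formula: PB = PE / (eta_D * eta_S)
Step 1 — combined efficiency = eta_D * eta_S = 0.67 * 0.99 = 0.6633
Step 2 — PB = 4576.4 / 0.6633 ≈ 6899.4 kW (5 s.f.)

6899.4 kW


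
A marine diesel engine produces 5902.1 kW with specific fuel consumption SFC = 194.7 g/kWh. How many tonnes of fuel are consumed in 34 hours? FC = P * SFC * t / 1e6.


Formula: FC (tonnes) = P * SFC * t / 1,000,000
Step 1 — P * SFC * t = 5902.1 * 194.7 * 34 = 39070721.58 g
Step 2 — FC (tonnes) = 39070721.58 / 1,000,000 ≈ 39.071 tonnes (5 s.f.)

39.071 tonnes


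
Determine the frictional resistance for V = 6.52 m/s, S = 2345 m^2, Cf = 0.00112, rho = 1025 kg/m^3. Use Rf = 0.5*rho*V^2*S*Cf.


Formula: Rf = 0.5 * rho * V^2 * S * Cf
Step 1 — V^2 = 6.52^2 = 42.5104
Step 2 — 0.5 * rho * V^2 = 0.5 * 1025 * 42.5104 = 21786.58
Step 3 — Rf = 21786.58 * 2345 * 0.00112 ≈ 57220 N (5 s.f.)

57220 N


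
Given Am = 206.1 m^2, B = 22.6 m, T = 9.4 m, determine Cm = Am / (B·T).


Formula: Cm = Am / (B * T)
Step 1 — B * T = 22.6 * 9.4 = 212.44 m^2
Step 2 — Cm = 206.1 / 212.44 ≈ 0.97016 (5 s.f.)

0.97016


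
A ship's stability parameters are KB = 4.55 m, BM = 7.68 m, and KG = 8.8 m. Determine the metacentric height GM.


Formula: GM = KB + BM - KG
Step 1 — KM = KB + BM = 4.55 + 7.68 = 12.23 m
Step 2 — GM = KM - KG = 12.23 - 8.8 = 3.43 m

3.43 m


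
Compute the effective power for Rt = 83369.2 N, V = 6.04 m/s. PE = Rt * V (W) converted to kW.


Formula: PE = Rt * V / 1000 (kW)
Step 1 — PE (W) = 83369.2 * 6.04 = 503549.968 W
Step 2 — PE (kW) = 503549.968 / 1000 ≈ 503.55 kW (5 s.f.)

503.55 kW


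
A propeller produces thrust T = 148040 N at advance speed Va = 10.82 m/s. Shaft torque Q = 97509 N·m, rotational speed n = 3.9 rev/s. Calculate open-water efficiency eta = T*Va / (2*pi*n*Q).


Formula: eta = T * Va / (2 * pi * n * Q)
Step 1 — numerator = T * Va = 148040 * 10.82 = 1601792.8
Step 2 — 2 * pi * n = 2 * pi * 3.9 = 24.504423
Step 3 — denominator = 24.504423 * 97509 = 2389401.78
Step 4 — eta = 1601792.8 / 2389401.78 ≈ 0.67037 (5 s.f.)

0.67037


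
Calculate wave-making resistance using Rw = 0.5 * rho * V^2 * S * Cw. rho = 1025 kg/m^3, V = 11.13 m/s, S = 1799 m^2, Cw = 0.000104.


Formula: Rw = 0.5 * rho * V^2 * S * Cw
Step 1 — V^2 = 11.13^2 = 123.8769
Step 2 — 0.5 * rho * V^2 = 0.5 * 1025 * 123.8769 = 63486.91125
Step 3 — Rw = 63486.91125 * 1799 * 0.000104 ≈ 11878 N (5 s.f.)

11878 N


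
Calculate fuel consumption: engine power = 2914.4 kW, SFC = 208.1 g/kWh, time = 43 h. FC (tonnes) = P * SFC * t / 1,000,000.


Formula: FC (tonnes) = P * SFC * t / 1,000,000
Step 1 — P * SFC * t = 2914.4 * 208.1 * 43 = 26078925.52 g
Step 2 — FC (tonnes) = 26078925.52 / 1,000,000 ≈ 26.079 tonnes (5 s.f.)

26.079 tonnes


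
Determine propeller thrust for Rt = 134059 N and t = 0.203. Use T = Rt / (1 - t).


Formula: T = Rt / (1 - t)
Step 1 — (1 - t) = 1 - 0.203 = 0.797
Step 2 — T = 134059 / 0.797 ≈ 168200 N (5 s.f.)

168200 N


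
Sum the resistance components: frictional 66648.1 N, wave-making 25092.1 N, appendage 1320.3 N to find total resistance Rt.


Formula: Rt = Rf + Rw + Ra
Substituting: Rt = 66648.1 + 25092.1 + 1320.3
Result: Rt = 93060.5 N

93060.5 N


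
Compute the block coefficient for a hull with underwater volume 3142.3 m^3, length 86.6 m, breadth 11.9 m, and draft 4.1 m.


Formula: Cb = V / (L * B * T)
Step 1 — L * B * T = 86.6 * 11.9 * 4.1 = 4225.214 m^3
Step 2 — Cb = 3142.3 / 4225.214 ≈ 0.74370 (5 s.f.)

0.74370


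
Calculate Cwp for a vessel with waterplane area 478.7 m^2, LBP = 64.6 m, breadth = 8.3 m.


Formula: Cwp = Aw / (L * B)
Step 1 — L * B = 64.6 * 8.3 = 536.18 m^2
Step 2 — Cwp = 478.7 / 536.18 ≈ 0.89280 (5 s.f.)

0.89280


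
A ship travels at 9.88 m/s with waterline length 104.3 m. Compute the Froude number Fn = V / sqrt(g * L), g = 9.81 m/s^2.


Formula: Fn = V / sqrt(g * L)
Step 1 — g * L = 9.81 * 104.3 = 1023.183
Step 2 — sqrt(g * L) = sqrt(1023.183) = 31.987232
Step 3 — Fn = 9.88 / 31.987232 ≈ 0.30887 (5 s.f.)

0.30887


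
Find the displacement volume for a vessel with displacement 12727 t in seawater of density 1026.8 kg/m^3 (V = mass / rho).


Formula: V = mass / rho
Step 1 — convert tonnes to kg: 12727 t * 1000 = 12727000 kg
Step 2 — V = 12727000 / 1026.8 ≈ 12395 m^3 (5 s.f.)

12395 m^3


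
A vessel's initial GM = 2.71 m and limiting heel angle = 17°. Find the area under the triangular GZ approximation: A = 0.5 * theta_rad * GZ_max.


Formula: GZ_max = GM * sin(theta); Area = 0.5 * theta_rad * GZ_max
Step 1 — GZ_max = 2.71 * sin(17°) = 2.71 * 0.292372 = 0.792328 m
Step 2 — theta_rad = 17 * pi/180 = 0.296706 rad
Step 3 — Area = 0.5 * 0.296706 * 0.792328 ≈ 0.11754 m·rad (5 s.f.)

0.11754 m·rad


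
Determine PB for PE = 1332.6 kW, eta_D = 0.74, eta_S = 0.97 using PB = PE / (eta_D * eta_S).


Formula: PB = PE / (eta_D * eta_S)
Step 1 — combined efficiency = eta_D * eta_S = 0.74 * 0.97 = 0.7178
Step 2 — PB = 1332.6 / 0.7178 ≈ 1856.5 kW (5 s.f.)

1856.5 kW


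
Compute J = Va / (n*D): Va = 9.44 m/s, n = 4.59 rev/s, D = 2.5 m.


Formula: J = Va / (n * D)
Step 1 — n * D = 4.59 * 2.5 = 11.475
Step 2 — J = 9.44 / 11.475 ≈ 0.82266 (5 s.f.)

0.82266


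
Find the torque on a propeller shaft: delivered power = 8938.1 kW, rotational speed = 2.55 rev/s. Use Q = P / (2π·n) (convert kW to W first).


Formula: Q = P_W / (2 * pi * n)
Step 1 — P_W = 8938.1 kW * 1000 = 8938100.0 W
Step 2 — 2 * pi * n = 2 * pi * 2.55 = 16.022123
Step 3 — Q = 8938100.0 / 16.022123 ≈ 557860 N·m (5 s.f.)

557860 N·m


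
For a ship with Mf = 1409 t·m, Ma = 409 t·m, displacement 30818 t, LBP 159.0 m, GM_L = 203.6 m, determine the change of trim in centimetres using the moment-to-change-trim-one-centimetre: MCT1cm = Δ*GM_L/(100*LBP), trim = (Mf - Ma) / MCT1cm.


Formula: net trimming moment = Mf - Ma; MCT1cm = Δ*GM_L/(100*LBP); trim = net moment / MCT1cm
Step 1 — net trimming moment = 1409 - 409 = 1000 t·m
Step 2 — MCT1cm = 30818 * 203.6 / (100 * 159.0) = 394.6255 t·m/cm
Step 3 — trim = 1000 / 394.6255 ≈ 2.5340 cm (5 s.f.)

2.5340 cm


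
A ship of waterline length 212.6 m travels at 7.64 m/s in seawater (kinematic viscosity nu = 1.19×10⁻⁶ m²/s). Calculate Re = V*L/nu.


Formula: Re = V * L / nu
Step 1 — V * L = 7.64 * 212.6 = 1624.264 m^2/s
Step 2 — Re = 1624.264 / 1.19e-6 = 1.36e+09

1.36e+09


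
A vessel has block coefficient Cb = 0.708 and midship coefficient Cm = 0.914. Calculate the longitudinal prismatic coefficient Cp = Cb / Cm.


Formula: Cp = Cb / Cm
Substituting: Cp = 0.708 / 0.914
Result: Cp ≈ 0.77462 (5 s.f.)

0.77462


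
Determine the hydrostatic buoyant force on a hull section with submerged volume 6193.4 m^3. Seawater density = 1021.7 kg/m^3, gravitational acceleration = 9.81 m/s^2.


Formula: Fb = rho * g * V
Substituting: Fb = 1021.7 * 9.81 * 6193.4
Intermediate: 1021.7 * 9.81 = 10022.877
Result: Fb = 10022.877 * 6193.4 ≈ 62076000 N (5 s.f.)

62076000 N


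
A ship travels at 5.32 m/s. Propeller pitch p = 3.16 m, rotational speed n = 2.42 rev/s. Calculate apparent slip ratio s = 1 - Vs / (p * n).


Formula: s = 1 - Vs / (p * n)
Step 1 — p * n = 3.16 * 2.42 = 7.6472
Step 2 — Vs / (p*n) = 5.32 / 7.6472 = 0.695679 (6 d.p.)
Step 3 — s = 1 - 0.695679 = 0.304321

0.304321


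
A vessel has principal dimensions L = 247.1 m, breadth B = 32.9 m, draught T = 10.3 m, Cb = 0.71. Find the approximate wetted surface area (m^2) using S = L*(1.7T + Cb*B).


Formula: S = 1.7*L*T + V/T with V = Cb*L*B*T, i.e. S = L * (1.7*T + Cb*B)
Step 1 — 1.7*T = 1.7 * 10.3 = 17.51 m
Step 2 — Cb*B = 0.71 * 32.9 = 23.359 m
Step 3 — 1.7*T + Cb*B = 17.51 + 23.359 = 40.869 m
Step 4 — S = 247.1 * 40.869 ≈ 10099 m^2 (5 s.f.)

10099 m^2


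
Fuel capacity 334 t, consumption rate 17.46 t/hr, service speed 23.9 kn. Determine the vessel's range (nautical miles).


Formula: endurance = fuel / rate; range = endurance * speed
Step 1 — endurance = 334 / 17.46 = 19.1294 hours
Step 2 — range = 19.1294 * 23.9 ≈ 457.19 nautical miles (5 s.f.)

457.19 NM


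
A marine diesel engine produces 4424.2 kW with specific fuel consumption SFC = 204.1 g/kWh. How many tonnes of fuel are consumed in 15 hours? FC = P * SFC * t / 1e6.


Formula: FC (tonnes) = P * SFC * t / 1,000,000
Step 1 — P * SFC * t = 4424.2 * 204.1 * 15 = 13544688.3 g
Step 2 — FC (tonnes) = 13544688.3 / 1,000,000 ≈ 13.545 tonnes (5 s.f.)

13.545 tonnes


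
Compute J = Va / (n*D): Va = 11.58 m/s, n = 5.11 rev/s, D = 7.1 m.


Formula: J = Va / (n * D)
Step 1 — n * D = 5.11 * 7.1 = 36.281
Step 2 — J = 11.58 / 36.281 ≈ 0.31918 (5 s.f.)

0.31918


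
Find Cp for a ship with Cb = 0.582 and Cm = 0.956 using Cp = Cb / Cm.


Formula: Cp = Cb / Cm
Substituting: Cp = 0.582 / 0.956
Result: Cp ≈ 0.60879 (5 s.f.)

0.60879


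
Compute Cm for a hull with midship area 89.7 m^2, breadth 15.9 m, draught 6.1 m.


Formula: Cm = Am / (B * T)
Step 1 — B * T = 15.9 * 6.1 = 96.99 m^2
Step 2 — Cm = 89.7 / 96.99 ≈ 0.92484 (5 s.f.)

0.92484


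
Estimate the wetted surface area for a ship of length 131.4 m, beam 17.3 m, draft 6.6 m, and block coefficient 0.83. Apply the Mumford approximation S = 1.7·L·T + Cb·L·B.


Formula: S = 1.7*L*T + V/T with V = Cb*L*B*T, i.e. S = L * (1.7*T + Cb*B)
Step 1 — 1.7*T = 1.7 * 6.6 = 11.22 m
Step 2 — Cb*B = 0.83 * 17.3 = 14.359 m
Step 3 — 1.7*T + Cb*B = 11.22 + 14.359 = 25.579 m
Step 4 — S = 131.4 * 25.579 ≈ 3361.1 m^2 (5 s.f.)

3361.1 m^2


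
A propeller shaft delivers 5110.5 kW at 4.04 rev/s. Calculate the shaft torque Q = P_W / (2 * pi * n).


Formula: Q = P_W / (2 * pi * n)
Step 1 — P_W = 5110.5 kW * 1000 = 5110500.0 W
Step 2 — 2 * pi * n = 2 * pi * 4.04 = 25.384069
Step 3 — Q = 5110500.0 / 25.384069 ≈ 201330 N·m (5 s.f.)

201330 N·m


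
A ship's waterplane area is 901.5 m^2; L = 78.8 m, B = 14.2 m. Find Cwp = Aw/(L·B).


Formula: Cwp = Aw / (L * B)
Step 1 — L * B = 78.8 * 14.2 = 1118.96 m^2
Step 2 — Cwp = 901.5 / 1118.96 ≈ 0.80566 (5 s.f.)

0.80566


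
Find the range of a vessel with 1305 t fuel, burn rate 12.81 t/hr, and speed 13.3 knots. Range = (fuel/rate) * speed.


Formula: endurance = fuel / rate; range = endurance * speed
Step 1 — endurance = 1305 / 12.81 = 101.8735 hours
Step 2 — range = 101.8735 * 13.3 ≈ 1354.9 nautical miles (5 s.f.)

1354.9 NM


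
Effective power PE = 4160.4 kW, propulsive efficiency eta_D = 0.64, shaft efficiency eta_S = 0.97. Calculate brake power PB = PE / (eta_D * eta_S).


Formula: PB = PE / (eta_D * eta_S)
Step 1 — combined efficiency = eta_D * eta_S = 0.64 * 0.97 = 0.6208
Step 2 — PB = 4160.4 / 0.6208 ≈ 6701.7 kW (5 s.f.)

6701.7 kW


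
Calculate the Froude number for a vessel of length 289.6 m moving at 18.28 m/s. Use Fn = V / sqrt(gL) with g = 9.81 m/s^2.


Formula: Fn = V / sqrt(g * L)
Step 1 — g * L = 9.81 * 289.6 = 2840.976
Step 2 — sqrt(g * L) = sqrt(2840.976) = 53.300807
Step 3 — Fn = 18.28 / 53.300807 ≈ 0.34296 (5 s.f.)

0.34296


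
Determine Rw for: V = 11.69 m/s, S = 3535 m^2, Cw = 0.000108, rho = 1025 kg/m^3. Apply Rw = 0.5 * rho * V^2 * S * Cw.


Formula: Rw = 0.5 * rho * V^2 * S * Cw
Step 1 — V^2 = 11.69^2 = 136.6561
Step 2 — 0.5 * rho * V^2 = 0.5 * 1025 * 136.6561 = 70036.25125
Step 3 — Rw = 70036.25125 * 3535 * 0.000108 ≈ 26738 N (5 s.f.)

26738 N


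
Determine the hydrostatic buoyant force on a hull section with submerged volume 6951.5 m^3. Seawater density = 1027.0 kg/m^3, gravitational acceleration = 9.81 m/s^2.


Formula: Fb = rho * g * V
Substituting: Fb = 1027.0 * 9.81 * 6951.5
Intermediate: 1027.0 * 9.81 = 10074.87
Result: Fb = 10074.87 * 6951.5 ≈ 70035000 N (5 s.f.)

70035000 N


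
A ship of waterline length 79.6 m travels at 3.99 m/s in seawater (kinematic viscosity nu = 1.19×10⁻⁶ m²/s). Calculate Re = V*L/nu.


Formula: Re = V * L / nu
Step 1 — V * L = 3.99 * 79.6 = 317.604 m^2/s
Step 2 — Re = 317.604 / 1.19e-6 = 2.67e+08

2.67e+08


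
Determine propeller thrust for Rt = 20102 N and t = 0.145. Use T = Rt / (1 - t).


Formula: T = Rt / (1 - t)
Step 1 — (1 - t) = 1 - 0.145 = 0.855
Step 2 — T = 20102 / 0.855 ≈ 23511 N (5 s.f.)

23511 N


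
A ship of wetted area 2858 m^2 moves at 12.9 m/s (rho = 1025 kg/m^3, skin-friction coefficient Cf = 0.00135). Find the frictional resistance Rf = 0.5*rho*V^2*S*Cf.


Formula: Rf = 0.5 * rho * V^2 * S * Cf
Step 1 — V^2 = 12.9^2 = 166.41
Step 2 — 0.5 * rho * V^2 = 0.5 * 1025 * 166.41 = 85285.125
Step 3 — Rf = 85285.125 * 2858 * 0.00135 ≈ 329060 N (5 s.f.)

329060 N


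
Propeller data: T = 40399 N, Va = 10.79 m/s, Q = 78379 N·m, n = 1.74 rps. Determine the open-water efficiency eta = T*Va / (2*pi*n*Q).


Formula: eta = T * Va / (2 * pi * n * Q)
Step 1 — numerator = T * Va = 40399 * 10.79 = 435905.21
Step 2 — 2 * pi * n = 2 * pi * 1.74 = 10.932742
Step 3 — denominator = 10.932742 * 78379 = 856897.39
Step 4 — eta = 435905.21 / 856897.39 ≈ 0.50870 (5 s.f.)

0.50870


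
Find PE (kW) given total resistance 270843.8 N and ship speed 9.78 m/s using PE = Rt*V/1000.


Formula: PE = Rt * V / 1000 (kW)
Step 1 — PE (W) = 270843.8 * 9.78 = 2648852.364 W
Step 2 — PE (kW) = 2648852.364 / 1000 ≈ 2648.9 kW (5 s.f.)

2648.9 kW


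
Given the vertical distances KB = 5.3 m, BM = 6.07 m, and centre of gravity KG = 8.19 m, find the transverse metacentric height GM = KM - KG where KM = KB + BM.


Formula: GM = KB + BM - KG
Step 1 — KM = KB + BM = 5.3 + 6.07 = 11.37 m
Step 2 — GM = KM - KG = 11.37 - 8.19 = 3.18 m

3.18 m


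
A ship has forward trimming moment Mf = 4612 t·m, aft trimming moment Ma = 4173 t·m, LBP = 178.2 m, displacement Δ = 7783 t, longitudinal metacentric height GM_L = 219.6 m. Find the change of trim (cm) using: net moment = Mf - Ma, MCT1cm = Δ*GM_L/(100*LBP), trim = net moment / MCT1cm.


Formula: net trimming moment = Mf - Ma; MCT1cm = Δ*GM_L/(100*LBP); trim = net moment / MCT1cm
Step 1 — net trimming moment = 4612 - 4173 = 439 t·m
Step 2 — MCT1cm = 7783 * 219.6 / (100 * 178.2) = 95.9117 t·m/cm
Step 3 — trim = 439 / 95.9117 ≈ 4.5771 cm (5 s.f.)

4.5771 cm


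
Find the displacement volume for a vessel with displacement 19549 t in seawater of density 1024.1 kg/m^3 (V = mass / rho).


Formula: V = mass / rho
Step 1 — convert tonnes to kg: 19549 t * 1000 = 19549000 kg
Step 2 — V = 19549000 / 1024.1 ≈ 19089 m^3 (5 s.f.)

19089 m^3


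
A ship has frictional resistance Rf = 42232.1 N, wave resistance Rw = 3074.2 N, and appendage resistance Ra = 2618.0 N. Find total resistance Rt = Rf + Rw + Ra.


Formula: Rt = Rf + Rw + Ra
Substituting: Rt = 42232.1 + 3074.2 + 2618.0
Result: Rt = 47924.3 N

47924.3 N


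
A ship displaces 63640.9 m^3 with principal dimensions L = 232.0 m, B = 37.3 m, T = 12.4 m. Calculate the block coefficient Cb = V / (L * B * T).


Formula: Cb = V / (L * B * T)
Step 1 — L * B * T = 232.0 * 37.3 * 12.4 = 107304.64 m^3
Step 2 — Cb = 63640.9 / 107304.64 ≈ 0.59309 (5 s.f.)

0.59309


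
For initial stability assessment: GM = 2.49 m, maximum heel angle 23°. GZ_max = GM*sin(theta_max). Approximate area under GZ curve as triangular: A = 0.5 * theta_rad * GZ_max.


Formula: GZ_max = GM * sin(theta); Area = 0.5 * theta_rad * GZ_max
Step 1 — GZ_max = 2.49 * sin(23°) = 2.49 * 0.390731 = 0.97292 m
Step 2 — theta_rad = 23 * pi/180 = 0.401426 rad
Step 3 — Area = 0.5 * 0.401426 * 0.97292 ≈ 0.19528 m·rad (5 s.f.)

0.19528 m·rad


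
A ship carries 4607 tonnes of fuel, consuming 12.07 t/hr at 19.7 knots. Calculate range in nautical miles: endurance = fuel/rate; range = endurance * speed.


Formula: endurance = fuel / rate; range = endurance * speed
Step 1 — endurance = 4607 / 12.07 = 381.6901 hours
Step 2 — range = 381.6901 * 19.7 ≈ 7519.3 nautical miles (5 s.f.)

7519.3 NM


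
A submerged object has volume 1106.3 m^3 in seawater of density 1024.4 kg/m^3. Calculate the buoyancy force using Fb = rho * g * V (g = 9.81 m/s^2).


Formula: Fb = rho * g * V
Substituting: Fb = 1024.4 * 9.81 * 1106.3
Intermediate: 1024.4 * 9.81 = 10049.364
Result: Fb = 10049.364 * 1106.3 ≈ 11118000 N (5 s.f.)

11118000 N


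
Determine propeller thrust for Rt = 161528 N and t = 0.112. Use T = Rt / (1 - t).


Formula: T = Rt / (1 - t)
Step 1 — (1 - t) = 1 - 0.112 = 0.888
Step 2 — T = 161528 / 0.888 ≈ 181900 N (5 s.f.)

181900 N


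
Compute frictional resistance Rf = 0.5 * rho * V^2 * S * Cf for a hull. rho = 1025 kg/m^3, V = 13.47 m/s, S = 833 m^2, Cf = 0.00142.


Formula: Rf = 0.5 * rho * V^2 * S * Cf
Step 1 — V^2 = 13.47^2 = 181.4409
Step 2 — 0.5 * rho * V^2 = 0.5 * 1025 * 181.4409 = 92988.46125
Step 3 — Rf = 92988.46125 * 833 * 0.00142 ≈ 109990 N (5 s.f.)

109990 N


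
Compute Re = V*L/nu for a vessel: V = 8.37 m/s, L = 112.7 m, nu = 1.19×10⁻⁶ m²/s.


Formula: Re = V * L / nu
Step 1 — V * L = 8.37 * 112.7 = 943.299 m^2/s
Step 2 — Re = 943.299 / 1.19e-6 = 7.93e+08

7.93e+08


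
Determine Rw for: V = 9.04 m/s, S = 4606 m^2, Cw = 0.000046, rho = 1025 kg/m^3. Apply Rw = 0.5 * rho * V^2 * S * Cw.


Formula: Rw = 0.5 * rho * V^2 * S * Cw
Step 1 — V^2 = 9.04^2 = 81.7216
Step 2 — 0.5 * rho * V^2 = 0.5 * 1025 * 81.7216 = 41882.32
Step 3 — Rw = 41882.32 * 4606 * 0.000046 ≈ 8873.9 N (5 s.f.)

8873.9 N


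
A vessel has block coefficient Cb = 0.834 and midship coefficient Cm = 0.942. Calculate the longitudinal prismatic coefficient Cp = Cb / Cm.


Formula: Cp = Cb / Cm
Substituting: Cp = 0.834 / 0.942
Result: Cp ≈ 0.88535 (5 s.f.)

0.88535


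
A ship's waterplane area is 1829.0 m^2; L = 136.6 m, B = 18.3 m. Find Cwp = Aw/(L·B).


Formula: Cwp = Aw / (L * B)
Step 1 — L * B = 136.6 * 18.3 = 2499.78 m^2
Step 2 — Cwp = 1829.0 / 2499.78 ≈ 0.73166 (5 s.f.)

0.73166


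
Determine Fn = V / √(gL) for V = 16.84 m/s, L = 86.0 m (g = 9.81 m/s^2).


Formula: Fn = V / sqrt(g * L)
Step 1 — g * L = 9.81 * 86.0 = 843.66
Step 2 — sqrt(g * L) = sqrt(843.66) = 29.045826
Step 3 — Fn = 16.84 / 29.045826 ≈ 0.57977 (5 s.f.)

0.57977


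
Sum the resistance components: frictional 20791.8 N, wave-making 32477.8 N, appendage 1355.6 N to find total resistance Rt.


Formula: Rt = Rf + Rw + Ra
Substituting: Rt = 20791.8 + 32477.8 + 1355.6
Result: Rt = 54625.2 N

54625.2 N


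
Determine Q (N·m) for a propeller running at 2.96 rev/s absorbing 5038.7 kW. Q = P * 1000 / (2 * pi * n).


Formula: Q = P_W / (2 * pi * n)
Step 1 — P_W = 5038.7 kW * 1000 = 5038700.0 W
Step 2 — 2 * pi * n = 2 * pi * 2.96 = 18.598229
Step 3 — Q = 5038700.0 / 18.598229 ≈ 270920 N·m (5 s.f.)

270920 N·m


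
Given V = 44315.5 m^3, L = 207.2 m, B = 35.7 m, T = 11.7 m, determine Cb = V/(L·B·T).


Formula: Cb = V / (L * B * T)
Step 1 — L * B * T = 207.2 * 35.7 * 11.7 = 86545.368 m^3
Step 2 — Cb = 44315.5 / 86545.368 ≈ 0.51205 (5 s.f.)

0.51205


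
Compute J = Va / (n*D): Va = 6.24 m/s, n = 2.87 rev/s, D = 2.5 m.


Formula: J = Va / (n * D)
Step 1 — n * D = 2.87 * 2.5 = 7.175
Step 2 — J = 6.24 / 7.175 ≈ 0.86969 (5 s.f.)

0.86969


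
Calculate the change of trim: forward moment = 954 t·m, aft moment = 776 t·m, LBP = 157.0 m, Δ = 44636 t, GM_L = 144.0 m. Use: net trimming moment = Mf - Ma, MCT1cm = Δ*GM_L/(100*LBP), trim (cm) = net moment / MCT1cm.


Formula: net trimming moment = Mf - Ma; MCT1cm = Δ*GM_L/(100*LBP); trim = net moment / MCT1cm
Step 1 — net trimming moment = 954 - 776 = 178 t·m
Step 2 — MCT1cm = 44636 * 144.0 / (100 * 157.0) = 409.4003 t·m/cm
Step 3 — trim = 178 / 409.4003 ≈ 0.43478 cm (5 s.f.)

0.43478 cm


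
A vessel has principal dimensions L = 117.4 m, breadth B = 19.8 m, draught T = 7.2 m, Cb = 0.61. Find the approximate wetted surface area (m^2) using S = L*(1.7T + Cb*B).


Formula: S = 1.7*L*T + V/T with V = Cb*L*B*T, i.e. S = L * (1.7*T + Cb*B)
Step 1 — 1.7*T = 1.7 * 7.2 = 12.24 m
Step 2 — Cb*B = 0.61 * 19.8 = 12.078 m
Step 3 — 1.7*T + Cb*B = 12.24 + 12.078 = 24.318 m
Step 4 — S = 117.4 * 24.318 ≈ 2854.9 m^2 (5 s.f.)

2854.9 m^2


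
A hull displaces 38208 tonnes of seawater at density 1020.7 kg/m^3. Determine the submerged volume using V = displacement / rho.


Formula: V = mass / rho
Step 1 — convert tonnes to kg: 38208 t * 1000 = 38208000 kg
Step 2 — V = 38208000 / 1020.7 ≈ 37433 m^3 (5 s.f.)

37433 m^3


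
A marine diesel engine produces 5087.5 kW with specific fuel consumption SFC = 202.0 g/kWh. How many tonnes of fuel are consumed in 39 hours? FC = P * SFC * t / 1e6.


Formula: FC (tonnes) = P * SFC * t / 1,000,000
Step 1 — P * SFC * t = 5087.5 * 202.0 * 39 = 40079325.0 g
Step 2 — FC (tonnes) = 40079325.0 / 1,000,000 ≈ 40.079 tonnes (5 s.f.)

40.079 tonnes


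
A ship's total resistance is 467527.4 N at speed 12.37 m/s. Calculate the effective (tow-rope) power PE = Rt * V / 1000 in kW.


Formula: PE = Rt * V / 1000 (kW)
Step 1 — PE (W) = 467527.4 * 12.37 = 5783313.938 W
Step 2 — PE (kW) = 5783313.938 / 1000 ≈ 5783.3 kW (5 s.f.)

5783.3 kW


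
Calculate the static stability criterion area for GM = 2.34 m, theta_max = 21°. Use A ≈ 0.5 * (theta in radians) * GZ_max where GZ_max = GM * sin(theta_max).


Formula: GZ_max = GM * sin(theta); Area = 0.5 * theta_rad * GZ_max
Step 1 — GZ_max = 2.34 * sin(21°) = 2.34 * 0.358368 = 0.838581 m
Step 2 — theta_rad = 21 * pi/180 = 0.366519 rad
Step 3 — Area = 0.5 * 0.366519 * 0.838581 ≈ 0.15368 m·rad (5 s.f.)

0.15368 m·rad


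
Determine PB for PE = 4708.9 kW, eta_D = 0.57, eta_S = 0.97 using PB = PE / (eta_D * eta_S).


Formula: PB = PE / (eta_D * eta_S)
Step 1 — combined efficiency = eta_D * eta_S = 0.57 * 0.97 = 0.5529
Step 2 — PB = 4708.9 / 0.5529 ≈ 8516.7 kW (5 s.f.)

8516.7 kW


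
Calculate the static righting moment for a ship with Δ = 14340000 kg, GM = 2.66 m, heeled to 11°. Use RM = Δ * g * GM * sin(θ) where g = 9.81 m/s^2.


Formula: GZ = GM * sin(theta); RM = disp * g * GZ
Step 1 — GZ = 2.66 * sin(11°) = 2.66 * 0.190809 = 0.507552 m
Step 2 — RM = 14340000 * 9.81 * 0.507552 ≈ 71400000 N·m (5 s.f.)

71400000 N·m


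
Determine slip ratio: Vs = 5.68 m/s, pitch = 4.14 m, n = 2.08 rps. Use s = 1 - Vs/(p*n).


Formula: s = 1 - Vs / (p * n)
Step 1 — p * n = 4.14 * 2.08 = 8.6112
Step 2 — Vs / (p*n) = 5.68 / 8.6112 = 0.659606 (6 d.p.)
Step 3 — s = 1 - 0.659606 = 0.340394

0.340394


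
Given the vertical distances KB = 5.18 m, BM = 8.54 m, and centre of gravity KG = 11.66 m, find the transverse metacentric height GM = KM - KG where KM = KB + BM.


Formula: GM = KB + BM - KG
Step 1 — KM = KB + BM = 5.18 + 8.54 = 13.72 m
Step 2 — GM = KM - KG = 13.72 - 11.66 = 2.06 m

2.06 m


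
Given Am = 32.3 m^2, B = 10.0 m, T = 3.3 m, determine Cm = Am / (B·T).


Formula: Cm = Am / (B * T)
Step 1 — B * T = 10.0 * 3.3 = 33.0 m^2
Step 2 — Cm = 32.3 / 33.0 ≈ 0.97879 (5 s.f.)

0.97879


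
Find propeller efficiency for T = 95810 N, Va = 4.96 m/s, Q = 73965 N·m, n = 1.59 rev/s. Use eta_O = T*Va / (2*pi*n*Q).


Formula: eta = T * Va / (2 * pi * n * Q)
Step 1 — numerator = T * Va = 95810 * 4.96 = 475217.6
Step 2 — 2 * pi * n = 2 * pi * 1.59 = 9.990265
Step 3 — denominator = 9.990265 * 73965 = 738929.95
Step 4 — eta = 475217.6 / 738929.95 ≈ 0.64312 (5 s.f.)

0.64312


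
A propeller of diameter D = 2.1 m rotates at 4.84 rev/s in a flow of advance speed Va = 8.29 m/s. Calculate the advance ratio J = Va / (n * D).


Formula: J = Va / (n * D)
Step 1 — n * D = 4.84 * 2.1 = 10.164
Step 2 — J = 8.29 / 10.164 ≈ 0.81562 (5 s.f.)

0.81562


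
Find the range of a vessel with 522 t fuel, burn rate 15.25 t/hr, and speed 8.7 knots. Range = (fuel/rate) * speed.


Formula: endurance = fuel / rate; range = endurance * speed
Step 1 — endurance = 522 / 15.25 = 34.2295 hours
Step 2 — range = 34.2295 * 8.7 ≈ 297.80 nautical miles (5 s.f.)

297.80 NM


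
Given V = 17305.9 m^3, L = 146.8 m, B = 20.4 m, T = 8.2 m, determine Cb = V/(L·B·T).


Formula: Cb = V / (L * B * T)
Step 1 — L * B * T = 146.8 * 20.4 * 8.2 = 24556.704 m^3
Step 2 — Cb = 17305.9 / 24556.704 ≈ 0.70473 (5 s.f.)

0.70473


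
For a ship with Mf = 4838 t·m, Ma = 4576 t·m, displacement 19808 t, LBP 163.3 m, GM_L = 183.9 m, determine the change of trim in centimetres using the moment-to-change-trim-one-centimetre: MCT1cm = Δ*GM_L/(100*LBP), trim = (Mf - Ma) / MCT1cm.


Formula: net trimming moment = Mf - Ma; MCT1cm = Δ*GM_L/(100*LBP); trim = net moment / MCT1cm
Step 1 — net trimming moment = 4838 - 4576 = 262 t·m
Step 2 — MCT1cm = 19808 * 183.9 / (100 * 163.3) = 223.0674 t·m/cm
Step 3 — trim = 262 / 223.0674 ≈ 1.1745 cm (5 s.f.)

1.1745 cm


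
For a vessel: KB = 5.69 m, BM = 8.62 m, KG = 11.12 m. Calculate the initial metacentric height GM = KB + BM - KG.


Formula: GM = KB + BM - KG
Step 1 — KM = KB + BM = 5.69 + 8.62 = 14.31 m
Step 2 — GM = KM - KG = 14.31 - 11.12 = 3.19 m

3.19 m


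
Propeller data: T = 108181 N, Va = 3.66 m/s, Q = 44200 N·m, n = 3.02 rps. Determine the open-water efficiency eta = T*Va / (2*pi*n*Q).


Formula: eta = T * Va / (2 * pi * n * Q)
Step 1 — numerator = T * Va = 108181 * 3.66 = 395942.46
Step 2 — 2 * pi * n = 2 * pi * 3.02 = 18.97522
Step 3 — denominator = 18.97522 * 44200 = 838704.72
Step 4 — eta = 395942.46 / 838704.72 ≈ 0.47209 (5 s.f.)

0.47209


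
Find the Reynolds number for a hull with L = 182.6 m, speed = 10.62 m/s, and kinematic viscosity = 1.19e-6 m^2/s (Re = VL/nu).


Formula: Re = V * L / nu
Step 1 — V * L = 10.62 * 182.6 = 1939.212 m^2/s
Step 2 — Re = 1939.212 / 1.19e-6 = 1.63e+09

1.63e+09


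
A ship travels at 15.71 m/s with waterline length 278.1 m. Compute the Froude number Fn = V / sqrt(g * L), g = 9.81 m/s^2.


Formula: Fn = V / sqrt(g * L)
Step 1 — g * L = 9.81 * 278.1 = 2728.161
Step 2 — sqrt(g * L) = sqrt(2728.161) = 52.231801
Step 3 — Fn = 15.71 / 52.231801 ≈ 0.30077 (5 s.f.)

0.30077


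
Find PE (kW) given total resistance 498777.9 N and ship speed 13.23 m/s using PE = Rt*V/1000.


Formula: PE = Rt * V / 1000 (kW)
Step 1 — PE (W) = 498777.9 * 13.23 = 6598831.617 W
Step 2 — PE (kW) = 6598831.617 / 1000 ≈ 6598.8 kW (5 s.f.)

6598.8 kW


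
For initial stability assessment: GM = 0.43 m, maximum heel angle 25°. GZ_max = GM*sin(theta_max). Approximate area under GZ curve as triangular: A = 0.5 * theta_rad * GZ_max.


Formula: GZ_max = GM * sin(theta); Area = 0.5 * theta_rad * GZ_max
Step 1 — GZ_max = 0.43 * sin(25°) = 0.43 * 0.422618 = 0.181726 m
Step 2 — theta_rad = 25 * pi/180 = 0.436332 rad
Step 3 — Area = 0.5 * 0.436332 * 0.181726 ≈ 0.039646 m·rad (5 s.f.)

0.039646 m·rad


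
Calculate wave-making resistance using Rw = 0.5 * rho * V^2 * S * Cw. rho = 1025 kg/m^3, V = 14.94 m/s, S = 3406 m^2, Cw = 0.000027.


Formula: Rw = 0.5 * rho * V^2 * S * Cw
Step 1 — V^2 = 14.94^2 = 223.2036
Step 2 — 0.5 * rho * V^2 = 0.5 * 1025 * 223.2036 = 114391.845
Step 3 — Rw = 114391.845 * 3406 * 0.000027 ≈ 10520 N (5 s.f.)

10520 N


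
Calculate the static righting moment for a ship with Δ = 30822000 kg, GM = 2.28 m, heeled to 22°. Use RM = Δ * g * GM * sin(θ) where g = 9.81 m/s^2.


Formula: GZ = GM * sin(theta); RM = disp * g * GZ
Step 1 — GZ = 2.28 * sin(22°) = 2.28 * 0.374607 = 0.854104 m
Step 2 — RM = 30822000 * 9.81 * 0.854104 ≈ 258250000 N·m (5 s.f.)

258250000 N·m


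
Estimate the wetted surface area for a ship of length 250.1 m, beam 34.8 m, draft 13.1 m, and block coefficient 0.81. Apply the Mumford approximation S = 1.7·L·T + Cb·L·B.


Formula: S = 1.7*L*T + V/T with V = Cb*L*B*T, i.e. S = L * (1.7*T + Cb*B)
Step 1 — 1.7*T = 1.7 * 13.1 = 22.27 m
Step 2 — Cb*B = 0.81 * 34.8 = 28.188 m
Step 3 — 1.7*T + Cb*B = 22.27 + 28.188 = 50.458 m
Step 4 — S = 250.1 * 50.458 ≈ 12620 m^2 (5 s.f.)

12620 m^2


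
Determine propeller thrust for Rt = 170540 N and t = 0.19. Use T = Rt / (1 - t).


Formula: T = Rt / (1 - t)
Step 1 — (1 - t) = 1 - 0.19 = 0.81
Step 2 — T = 170540 / 0.81 ≈ 210540 N (5 s.f.)

210540 N


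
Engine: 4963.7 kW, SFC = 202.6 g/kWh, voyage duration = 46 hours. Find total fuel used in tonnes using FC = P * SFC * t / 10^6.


Formula: FC (tonnes) = P * SFC * t / 1,000,000
Step 1 — P * SFC * t = 4963.7 * 202.6 * 46 = 46259698.52 g
Step 2 — FC (tonnes) = 46259698.52 / 1,000,000 ≈ 46.260 tonnes (5 s.f.)

46.260 tonnes


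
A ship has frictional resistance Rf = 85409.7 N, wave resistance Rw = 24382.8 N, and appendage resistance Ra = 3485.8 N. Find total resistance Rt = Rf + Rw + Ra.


Formula: Rt = Rf + Rw + Ra
Substituting: Rt = 85409.7 + 24382.8 + 3485.8
Result: Rt = 113278.3 N

113278.3 N


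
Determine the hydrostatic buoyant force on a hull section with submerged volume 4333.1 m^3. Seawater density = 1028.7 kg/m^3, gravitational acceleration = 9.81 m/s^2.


Formula: Fb = rho * g * V
Substituting: Fb = 1028.7 * 9.81 * 4333.1
Intermediate: 1028.7 * 9.81 = 10091.547
Result: Fb = 10091.547 * 4333.1 ≈ 43728000 N (5 s.f.)

43728000 N


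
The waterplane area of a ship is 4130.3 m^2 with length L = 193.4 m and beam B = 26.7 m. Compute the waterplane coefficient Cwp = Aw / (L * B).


Formula: Cwp = Aw / (L * B)
Step 1 — L * B = 193.4 * 26.7 = 5163.78 m^2
Step 2 — Cwp = 4130.3 / 5163.78 ≈ 0.79986 (5 s.f.)

0.79986


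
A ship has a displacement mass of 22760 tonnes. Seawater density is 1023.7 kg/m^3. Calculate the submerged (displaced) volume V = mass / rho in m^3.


Formula: V = mass / rho
Step 1 — convert tonnes to kg: 22760 t * 1000 = 22760000 kg
Step 2 — V = 22760000 / 1023.7 ≈ 22233 m^3 (5 s.f.)

22233 m^3


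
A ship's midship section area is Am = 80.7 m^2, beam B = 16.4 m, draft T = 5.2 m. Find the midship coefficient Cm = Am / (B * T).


Formula: Cm = Am / (B * T)
Step 1 — B * T = 16.4 * 5.2 = 85.28 m^2
Step 2 — Cm = 80.7 / 85.28 ≈ 0.94629 (5 s.f.)

0.94629


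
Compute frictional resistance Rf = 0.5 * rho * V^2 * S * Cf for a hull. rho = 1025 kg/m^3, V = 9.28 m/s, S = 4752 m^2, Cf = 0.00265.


Formula: Rf = 0.5 * rho * V^2 * S * Cf
Step 1 — V^2 = 9.28^2 = 86.1184
Step 2 — 0.5 * rho * V^2 = 0.5 * 1025 * 86.1184 = 44135.68
Step 3 — Rf = 44135.68 * 4752 * 0.00265 ≈ 555790 N (5 s.f.)

555790 N


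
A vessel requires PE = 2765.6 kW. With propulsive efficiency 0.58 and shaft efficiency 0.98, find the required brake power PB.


Formula: PB = PE / (eta_D * eta_S)
Step 1 — combined efficiency = eta_D * eta_S = 0.58 * 0.98 = 0.5684
Step 2 — PB = 2765.6 / 0.5684 ≈ 4865.6 kW (5 s.f.)

4865.6 kW


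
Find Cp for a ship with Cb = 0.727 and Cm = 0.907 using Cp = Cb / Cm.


Formula: Cp = Cb / Cm
Substituting: Cp = 0.727 / 0.907
Result: Cp ≈ 0.80154 (5 s.f.)

0.80154


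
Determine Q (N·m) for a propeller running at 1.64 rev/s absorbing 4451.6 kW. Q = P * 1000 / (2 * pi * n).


Formula: Q = P_W / (2 * pi * n)
Step 1 — P_W = 4451.6 kW * 1000 = 4451600.0 W
Step 2 — 2 * pi * n = 2 * pi * 1.64 = 10.304424
Step 3 — Q = 4451600.0 / 10.304424 ≈ 432010 N·m (5 s.f.)

432010 N·m


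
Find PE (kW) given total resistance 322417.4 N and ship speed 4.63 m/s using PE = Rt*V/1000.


Formula: PE = Rt * V / 1000 (kW)
Step 1 — PE (W) = 322417.4 * 4.63 = 1492792.562 W
Step 2 — PE (kW) = 1492792.562 / 1000 ≈ 1492.8 kW (5 s.f.)

1492.8 kW


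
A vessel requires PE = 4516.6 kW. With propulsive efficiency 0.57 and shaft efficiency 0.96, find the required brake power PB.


Formula: PB = PE / (eta_D * eta_S)
Step 1 — combined efficiency = eta_D * eta_S = 0.57 * 0.96 = 0.5472
Step 2 — PB = 4516.6 / 0.5472 ≈ 8254.0 kW (5 s.f.)

8254.0 kW


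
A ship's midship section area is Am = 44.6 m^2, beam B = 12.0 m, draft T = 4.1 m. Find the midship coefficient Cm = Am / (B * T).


Formula: Cm = Am / (B * T)
Step 1 — B * T = 12.0 * 4.1 = 49.2 m^2
Step 2 — Cm = 44.6 / 49.2 ≈ 0.90650 (5 s.f.)

0.90650


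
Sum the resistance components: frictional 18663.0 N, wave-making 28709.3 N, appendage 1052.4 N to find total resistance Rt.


Formula: Rt = Rf + Rw + Ra
Substituting: Rt = 18663.0 + 28709.3 + 1052.4
Result: Rt = 48424.7 N

48424.7 N


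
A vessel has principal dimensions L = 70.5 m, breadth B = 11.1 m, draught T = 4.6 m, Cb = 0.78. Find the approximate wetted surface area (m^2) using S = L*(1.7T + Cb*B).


Formula: S = 1.7*L*T + V/T with V = Cb*L*B*T, i.e. S = L * (1.7*T + Cb*B)
Step 1 — 1.7*T = 1.7 * 4.6 = 7.82 m
Step 2 — Cb*B = 0.78 * 11.1 = 8.658 m
Step 3 — 1.7*T + Cb*B = 7.82 + 8.658 = 16.478 m
Step 4 — S = 70.5 * 16.478 ≈ 1161.7 m^2 (5 s.f.)

1161.7 m^2


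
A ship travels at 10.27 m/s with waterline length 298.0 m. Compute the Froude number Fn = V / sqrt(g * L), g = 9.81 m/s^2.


Formula: Fn = V / sqrt(g * L)
Step 1 — g * L = 9.81 * 298.0 = 2923.38
Step 2 — sqrt(g * L) = sqrt(2923.38) = 54.06829
Step 3 — Fn = 10.27 / 54.06829 ≈ 0.18994 (5 s.f.)

0.18994


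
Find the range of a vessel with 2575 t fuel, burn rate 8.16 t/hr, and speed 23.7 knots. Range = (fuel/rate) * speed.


Formula: endurance = fuel / rate; range = endurance * speed
Step 1 — endurance = 2575 / 8.16 = 315.5637 hours
Step 2 — range = 315.5637 * 23.7 ≈ 7478.9 nautical miles (5 s.f.)

7478.9 NM


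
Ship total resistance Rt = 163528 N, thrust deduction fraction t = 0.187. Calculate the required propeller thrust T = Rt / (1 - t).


Formula: T = Rt / (1 - t)
Step 1 — (1 - t) = 1 - 0.187 = 0.813
Step 2 — T = 163528 / 0.813 ≈ 201140 N (5 s.f.)

201140 N


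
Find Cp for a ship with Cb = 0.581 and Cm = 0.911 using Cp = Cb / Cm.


Formula: Cp = Cb / Cm
Substituting: Cp = 0.581 / 0.911
Result: Cp ≈ 0.63776 (5 s.f.)

0.63776


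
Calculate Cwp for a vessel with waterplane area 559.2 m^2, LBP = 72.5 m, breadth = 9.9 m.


Formula: Cwp = Aw / (L * B)
Step 1 — L * B = 72.5 * 9.9 = 717.75 m^2
Step 2 — Cwp = 559.2 / 717.75 ≈ 0.77910 (5 s.f.)

0.77910


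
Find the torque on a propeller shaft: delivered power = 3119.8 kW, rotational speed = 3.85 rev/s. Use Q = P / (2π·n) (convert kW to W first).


Formula: Q = P_W / (2 * pi * n)
Step 1 — P_W = 3119.8 kW * 1000 = 3119800.0 W
Step 2 — 2 * pi * n = 2 * pi * 3.85 = 24.190263
Step 3 — Q = 3119800.0 / 24.190263 ≈ 128970 N·m (5 s.f.)

128970 N·m


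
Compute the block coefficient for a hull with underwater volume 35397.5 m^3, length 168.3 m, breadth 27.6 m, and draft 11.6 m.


Formula: Cb = V / (L * B * T)
Step 1 — L * B * T = 168.3 * 27.6 * 11.6 = 53882.928 m^3
Step 2 — Cb = 35397.5 / 53882.928 ≈ 0.65693 (5 s.f.)

0.65693


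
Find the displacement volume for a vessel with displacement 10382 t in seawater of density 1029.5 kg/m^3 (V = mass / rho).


Formula: V = mass / rho
Step 1 — convert tonnes to kg: 10382 t * 1000 = 10382000 kg
Step 2 — V = 10382000 / 1029.5 ≈ 10085 m^3 (5 s.f.)

10085 m^3


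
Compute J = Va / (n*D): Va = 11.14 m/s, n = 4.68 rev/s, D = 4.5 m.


Formula: J = Va / (n * D)
Step 1 — n * D = 4.68 * 4.5 = 21.06
Step 2 — J = 11.14 / 21.06 ≈ 0.52896 (5 s.f.)

0.52896


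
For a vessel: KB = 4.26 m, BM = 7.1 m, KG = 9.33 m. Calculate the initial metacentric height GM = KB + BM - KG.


Formula: GM = KB + BM - KG
Step 1 — KM = KB + BM = 4.26 + 7.1 = 11.36 m
Step 2 — GM = KM - KG = 11.36 - 9.33 = 2.03 m

2.03 m


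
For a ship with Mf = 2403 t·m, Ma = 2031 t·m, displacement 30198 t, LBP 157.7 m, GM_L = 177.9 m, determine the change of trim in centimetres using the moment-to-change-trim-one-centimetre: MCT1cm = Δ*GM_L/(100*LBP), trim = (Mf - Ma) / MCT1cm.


Formula: net trimming moment = Mf - Ma; MCT1cm = Δ*GM_L/(100*LBP); trim = net moment / MCT1cm
Step 1 — net trimming moment = 2403 - 2031 = 372 t·m
Step 2 — MCT1cm = 30198 * 177.9 / (100 * 157.7) = 340.661 t·m/cm
Step 3 — trim = 372 / 340.661 ≈ 1.0920 cm (5 s.f.)

1.0920 cm


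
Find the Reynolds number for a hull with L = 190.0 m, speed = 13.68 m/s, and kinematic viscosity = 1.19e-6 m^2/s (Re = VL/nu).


Formula: Re = V * L / nu
Step 1 — V * L = 13.68 * 190.0 = 2599.2 m^2/s
Step 2 — Re = 2599.2 / 1.19e-6 = 2.18e+09

2.18e+09


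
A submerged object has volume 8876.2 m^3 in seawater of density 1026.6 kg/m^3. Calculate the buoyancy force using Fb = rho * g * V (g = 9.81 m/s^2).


Formula: Fb = rho * g * V
Substituting: Fb = 1026.6 * 9.81 * 8876.2
Intermediate: 1026.6 * 9.81 = 10070.946
Result: Fb = 10070.946 * 8876.2 ≈ 89392000 N (5 s.f.)

89392000 N


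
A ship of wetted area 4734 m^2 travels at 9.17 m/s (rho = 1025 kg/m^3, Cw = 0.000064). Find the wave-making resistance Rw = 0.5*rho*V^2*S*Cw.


Formula: Rw = 0.5 * rho * V^2 * S * Cw
Step 1 — V^2 = 9.17^2 = 84.0889
Step 2 — 0.5 * rho * V^2 = 0.5 * 1025 * 84.0889 = 43095.56125
Step 3 — Rw = 43095.56125 * 4734 * 0.000064 ≈ 13057 N (5 s.f.)

13057 N


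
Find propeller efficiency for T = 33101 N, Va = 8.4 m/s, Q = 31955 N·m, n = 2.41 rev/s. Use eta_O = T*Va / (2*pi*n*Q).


Formula: eta = T * Va / (2 * pi * n * Q)
Step 1 — numerator = T * Va = 33101 * 8.4 = 278048.4
Step 2 — 2 * pi * n = 2 * pi * 2.41 = 15.142477
Step 3 — denominator = 15.142477 * 31955 = 483877.85
Step 4 — eta = 278048.4 / 483877.85 ≈ 0.57463 (5 s.f.)

0.57463


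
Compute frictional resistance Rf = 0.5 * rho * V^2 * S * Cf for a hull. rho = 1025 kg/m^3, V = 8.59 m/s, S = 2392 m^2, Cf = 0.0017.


Formula: Rf = 0.5 * rho * V^2 * S * Cf
Step 1 — V^2 = 8.59^2 = 73.7881
Step 2 — 0.5 * rho * V^2 = 0.5 * 1025 * 73.7881 = 37816.40125
Step 3 — Rf = 37816.40125 * 2392 * 0.0017 ≈ 153780 N (5 s.f.)

153780 N


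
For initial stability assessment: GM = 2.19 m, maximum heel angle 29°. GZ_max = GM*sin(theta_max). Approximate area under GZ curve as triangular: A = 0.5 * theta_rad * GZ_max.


Formula: GZ_max = GM * sin(theta); Area = 0.5 * theta_rad * GZ_max
Step 1 — GZ_max = 2.19 * sin(29°) = 2.19 * 0.48481 = 1.061734 m
Step 2 — theta_rad = 29 * pi/180 = 0.506145 rad
Step 3 — Area = 0.5 * 0.506145 * 1.061734 ≈ 0.26870 m·rad (5 s.f.)

0.26870 m·rad


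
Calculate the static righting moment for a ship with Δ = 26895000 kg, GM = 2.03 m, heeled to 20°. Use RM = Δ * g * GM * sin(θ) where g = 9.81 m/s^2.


Formula: GZ = GM * sin(theta); RM = disp * g * GZ
Step 1 — GZ = 2.03 * sin(20°) = 2.03 * 0.34202 = 0.694301 m
Step 2 — RM = 26895000 * 9.81 * 0.694301 ≈ 183180000 N·m (5 s.f.)

183180000 N·m
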